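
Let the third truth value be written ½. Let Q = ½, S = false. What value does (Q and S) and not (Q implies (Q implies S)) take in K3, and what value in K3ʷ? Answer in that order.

false; ½

In K3: Q and S = ½ and false = false
Q implies S = ½ implies false = ½
Q implies (Q implies S) = ½ implies ½ = ½
not (Q implies (Q implies S)) = not ½ = ½
(Q and S) and not (Q implies (Q implies S)) = false and ½ = false
In K3ʷ: Q and S = ½ and false = ½
Q implies S = ½ implies false = ½  [any arg is the third value ⇒ result is the third value]
Q implies (Q implies S) = ½ implies ½ = ½
not (Q implies (Q implies S)) = not ½ = ½
(Q and S) and not (Q implies (Q implies S)) = ½ and ½ = ½
They differ because K3 and K3ʷ treat ½ differently under the binary connectives.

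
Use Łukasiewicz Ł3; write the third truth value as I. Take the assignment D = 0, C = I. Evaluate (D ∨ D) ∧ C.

D ∨ D = 0 ∨ 0 = 0
(D ∨ D) ∧ C = 0 ∧ I = 0

0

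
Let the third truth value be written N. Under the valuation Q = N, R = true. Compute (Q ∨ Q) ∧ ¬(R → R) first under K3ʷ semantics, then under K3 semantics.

N; false

In K3ʷ: Q ∨ Q = N ∨ N = N
R → R = true → true = true
¬(R → R) = ¬true = false
(Q ∨ Q) ∧ ¬(R → R) = N ∧ false = N
In K3: Q ∨ Q = N ∨ N = N
R → R = true → true = true
¬(R → R) = ¬true = false
(Q ∨ Q) ∧ ¬(R → R) = N ∧ false = false
They differ because K3ʷ and K3 treat N differently under the binary connectives.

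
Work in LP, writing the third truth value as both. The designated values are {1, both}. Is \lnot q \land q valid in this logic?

Countermodel: q=1 gives 0, which is not designated.

No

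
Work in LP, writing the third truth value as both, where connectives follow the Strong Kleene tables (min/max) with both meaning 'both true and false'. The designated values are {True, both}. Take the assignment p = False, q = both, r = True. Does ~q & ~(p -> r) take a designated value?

~q = ~both = both
p -> r = False -> True = True
~(p -> r) = ~True = False
~q & ~(p -> r) = both & False = False
False ∉ {True, both}.

No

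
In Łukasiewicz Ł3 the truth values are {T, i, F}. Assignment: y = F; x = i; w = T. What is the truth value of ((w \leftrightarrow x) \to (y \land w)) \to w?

T

w \leftrightarrow x = T \leftrightarrow i = i  [1 − |1−½|]
y \land w = F \land T = F
(w \leftrightarrow x) \to (y \land w) = i \to F = i
((w \leftrightarrow x) \to (y \land w)) \to w = i \to T = T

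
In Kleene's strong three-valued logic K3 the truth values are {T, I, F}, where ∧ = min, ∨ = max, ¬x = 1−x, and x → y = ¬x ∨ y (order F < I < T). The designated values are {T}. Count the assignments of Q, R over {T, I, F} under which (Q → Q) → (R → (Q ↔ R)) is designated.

Designated under: (Q=T, R=T); (Q=T, R=F); (Q=I, R=F); (Q=F, R=F).

4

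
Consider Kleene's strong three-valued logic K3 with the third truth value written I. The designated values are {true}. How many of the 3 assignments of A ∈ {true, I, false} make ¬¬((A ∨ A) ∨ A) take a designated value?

A=true: true ✓
A=I: I ·
A=false: false ·

1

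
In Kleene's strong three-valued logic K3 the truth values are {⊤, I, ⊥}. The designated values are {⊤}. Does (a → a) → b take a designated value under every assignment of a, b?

Countermodel: a=⊤, b=I gives I, which is not designated.

No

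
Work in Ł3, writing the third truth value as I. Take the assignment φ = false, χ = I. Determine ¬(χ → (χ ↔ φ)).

false

χ ↔ φ = I ↔ false = I
χ → (χ ↔ φ) = I → I = true
¬(χ → (χ ↔ φ)) = ¬true = false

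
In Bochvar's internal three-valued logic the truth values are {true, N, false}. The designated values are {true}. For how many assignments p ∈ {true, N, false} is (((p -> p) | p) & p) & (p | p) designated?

1

p=true: true ✓
p=N: N ·
p=false: false ·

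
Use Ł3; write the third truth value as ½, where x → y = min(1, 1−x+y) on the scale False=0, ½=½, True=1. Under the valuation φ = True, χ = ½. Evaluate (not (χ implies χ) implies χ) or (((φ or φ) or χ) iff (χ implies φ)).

True

χ implies χ = ½ implies ½ = True
not (χ implies χ) = not True = False
not (χ implies χ) implies χ = False implies ½ = True
φ or φ = True or True = True
(φ or φ) or χ = True or ½ = True
χ implies φ = ½ implies True = True
((φ or φ) or χ) iff (χ implies φ) = True iff True = True
(not (χ implies χ) implies χ) or (((φ or φ) or χ) iff (χ implies φ)) = True or True = True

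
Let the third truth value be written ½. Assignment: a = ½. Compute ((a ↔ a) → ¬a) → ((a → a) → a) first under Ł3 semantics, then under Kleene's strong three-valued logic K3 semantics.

⊤; ½

In Ł3: a ↔ a = ½ ↔ ½ = ⊤
¬a = ¬½ = ½
(a ↔ a) → ¬a = ⊤ → ½ = ½
a → a = ½ → ½ = ⊤
(a → a) → a = ⊤ → ½ = ½
((a ↔ a) → ¬a) → ((a → a) → a) = ½ → ½ = ⊤
In Kleene's strong three-valued logic K3: a ↔ a = ½ ↔ ½ = ½
¬a = ¬½ = ½
(a ↔ a) → ¬a = ½ → ½ = ½  [¬½ ∨ ½]
a → a = ½ → ½ = ½
(a → a) → a = ½ → ½ = ½
((a ↔ a) → ¬a) → ((a → a) → a) = ½ → ½ = ½
They differ because Ł3 and Kleene's strong three-valued logic K3 treat ½ differently under implication.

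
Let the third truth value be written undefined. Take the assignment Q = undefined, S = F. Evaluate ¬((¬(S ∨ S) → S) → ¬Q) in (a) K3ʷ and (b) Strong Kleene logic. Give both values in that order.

undefined; F

In K3ʷ: S ∨ S = F ∨ F = F
¬(S ∨ S) = ¬F = T
¬(S ∨ S) → S = T → F = F
¬Q = ¬undefined = undefined
(¬(S ∨ S) → S) → ¬Q = F → undefined = undefined  [any arg is the third value ⇒ result is the third value]
¬((¬(S ∨ S) → S) → ¬Q) = ¬undefined = undefined
In Strong Kleene logic: S ∨ S = F ∨ F = F
¬(S ∨ S) = ¬F = T
¬(S ∨ S) → S = T → F = F
¬Q = ¬undefined = undefined
(¬(S ∨ S) → S) → ¬Q = F → undefined = T
¬((¬(S ∨ S) → S) → ¬Q) = ¬T = F
They differ because K3ʷ and Strong Kleene logic treat undefined differently under the binary connectives.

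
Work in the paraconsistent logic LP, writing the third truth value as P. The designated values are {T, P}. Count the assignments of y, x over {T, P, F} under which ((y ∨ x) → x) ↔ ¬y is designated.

8

Of the 9 assignments, 8 give a value in {T, P}.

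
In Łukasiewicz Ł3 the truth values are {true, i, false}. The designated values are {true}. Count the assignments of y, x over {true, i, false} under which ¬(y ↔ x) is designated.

2

Designated under: (y=true, x=false); (y=false, x=true).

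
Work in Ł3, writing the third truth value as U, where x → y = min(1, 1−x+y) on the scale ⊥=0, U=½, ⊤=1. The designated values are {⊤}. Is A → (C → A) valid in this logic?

Every assignment of A, C over {⊤, U, ⊥} gives a value in {⊤}.
In particular, with A=U, C=U: A → (C → A) = ⊤.

Yes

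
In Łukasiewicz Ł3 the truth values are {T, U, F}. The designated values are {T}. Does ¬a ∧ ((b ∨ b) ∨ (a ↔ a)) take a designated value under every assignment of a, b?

Countermodel: a=T, b=T gives F, which is not designated.

No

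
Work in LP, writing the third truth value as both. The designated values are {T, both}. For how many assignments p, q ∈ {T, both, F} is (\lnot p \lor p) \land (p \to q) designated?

Of the 9 assignments, 8 give a value in {T, both}.

8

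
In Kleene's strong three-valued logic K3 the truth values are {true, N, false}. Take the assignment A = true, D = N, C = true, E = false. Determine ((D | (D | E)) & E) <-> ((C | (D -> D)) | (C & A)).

false

D | E = N | false = N
D | (D | E) = N | N = N
(D | (D | E)) & E = N & false = false
D -> D = N -> N = N  [~N | N]
C | (D -> D) = true | N = true
C & A = true & true = true
(C | (D -> D)) | (C & A) = true | true = true
((D | (D | E)) & E) <-> ((C | (D -> D)) | (C & A)) = false <-> true = false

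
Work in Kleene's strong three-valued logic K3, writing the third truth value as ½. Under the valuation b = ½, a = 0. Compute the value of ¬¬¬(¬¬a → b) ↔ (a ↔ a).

¬a = ¬0 = 1
¬¬a = ¬1 = 0
¬¬a → b = 0 → ½ = 1  [¬0 ∨ ½]
¬(¬¬a → b) = ¬1 = 0
¬¬(¬¬a → b) = ¬0 = 1
¬¬¬(¬¬a → b) = ¬1 = 0
a ↔ a = 0 ↔ 0 = 1
¬¬¬(¬¬a → b) ↔ (a ↔ a) = 0 ↔ 1 = 0

0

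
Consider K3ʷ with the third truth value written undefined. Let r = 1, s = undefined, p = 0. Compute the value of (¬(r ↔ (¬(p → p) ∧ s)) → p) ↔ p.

p → p = 0 → 0 = 1
¬(p → p) = ¬1 = 0
¬(p → p) ∧ s = 0 ∧ undefined = undefined
r ↔ (¬(p → p) ∧ s) = 1 ↔ undefined = undefined
¬(r ↔ (¬(p → p) ∧ s)) = ¬undefined = undefined
¬(r ↔ (¬(p → p) ∧ s)) → p = undefined → 0 = undefined  [any arg is the third value ⇒ result is the third value]
(¬(r ↔ (¬(p → p) ∧ s)) → p) ↔ p = undefined ↔ 0 = undefined

undefined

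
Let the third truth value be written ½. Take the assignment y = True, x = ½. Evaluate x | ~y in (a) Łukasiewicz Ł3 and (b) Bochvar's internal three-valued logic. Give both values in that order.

In Łukasiewicz Ł3: ~y = ~True = False
x | ~y = ½ | False = ½
In Bochvar's internal three-valued logic: ~y = ~True = False
x | ~y = ½ | False = ½

½; ½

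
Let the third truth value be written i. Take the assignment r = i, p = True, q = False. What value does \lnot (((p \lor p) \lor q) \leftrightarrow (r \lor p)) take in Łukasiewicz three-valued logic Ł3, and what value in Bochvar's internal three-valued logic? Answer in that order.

In Łukasiewicz three-valued logic Ł3: p \lor p = True \lor True = True
(p \lor p) \lor q = True \lor False = True
r \lor p = i \lor True = True
((p \lor p) \lor q) \leftrightarrow (r \lor p) = True \leftrightarrow True = True
\lnot (((p \lor p) \lor q) \leftrightarrow (r \lor p)) = \lnot True = False
In Bochvar's internal three-valued logic: p \lor p = True \lor True = True
(p \lor p) \lor q = True \lor False = True
r \lor p = i \lor True = i
((p \lor p) \lor q) \leftrightarrow (r \lor p) = True \leftrightarrow i = i
\lnot (((p \lor p) \lor q) \leftrightarrow (r \lor p)) = \lnot i = i
They differ because Łukasiewicz three-valued logic Ł3 and Bochvar's internal three-valued logic treat i differently under the binary connectives.

False; i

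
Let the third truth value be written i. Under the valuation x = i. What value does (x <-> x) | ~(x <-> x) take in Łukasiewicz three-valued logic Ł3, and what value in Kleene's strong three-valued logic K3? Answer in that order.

In Łukasiewicz three-valued logic Ł3: x <-> x = i <-> i = T  [1 − |½−½|]
x <-> x = i <-> i = T
~(x <-> x) = ~T = F
(x <-> x) | ~(x <-> x) = T | F = T
In Kleene's strong three-valued logic K3: x <-> x = i <-> i = i
x <-> x = i <-> i = i
~(x <-> x) = ~i = i
(x <-> x) | ~(x <-> x) = i | i = i
They differ because Łukasiewicz three-valued logic Ł3 and Kleene's strong three-valued logic K3 treat i differently under implication.

T; i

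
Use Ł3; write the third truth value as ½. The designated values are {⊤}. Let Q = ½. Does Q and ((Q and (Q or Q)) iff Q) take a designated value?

No

Q or Q = ½ or ½ = ½
Q and (Q or Q) = ½ and ½ = ½
(Q and (Q or Q)) iff Q = ½ iff ½ = ⊤  [1 − |½−½|]
Q and ((Q and (Q or Q)) iff Q) = ½ and ⊤ = ½
½ ∉ {⊤}.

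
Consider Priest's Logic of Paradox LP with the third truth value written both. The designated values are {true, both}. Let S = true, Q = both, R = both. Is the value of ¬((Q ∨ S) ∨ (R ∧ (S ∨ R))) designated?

Q ∨ S = both ∨ true = true
S ∨ R = true ∨ both = true
R ∧ (S ∨ R) = both ∧ true = both
(Q ∨ S) ∨ (R ∧ (S ∨ R)) = true ∨ both = true
¬((Q ∨ S) ∨ (R ∧ (S ∨ R))) = ¬true = false
false ∉ {true, both}.

No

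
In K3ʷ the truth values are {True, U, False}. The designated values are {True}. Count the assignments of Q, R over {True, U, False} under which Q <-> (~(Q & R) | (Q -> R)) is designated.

Designated under: (Q=True, R=True); (Q=True, R=False).

2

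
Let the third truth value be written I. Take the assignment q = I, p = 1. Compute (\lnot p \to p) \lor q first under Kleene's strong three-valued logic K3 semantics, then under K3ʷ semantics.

1; I

In Kleene's strong three-valued logic K3: \lnot p = \lnot 1 = 0
\lnot p \to p = 0 \to 1 = 1
(\lnot p \to p) \lor q = 1 \lor I = 1
In K3ʷ: \lnot p = \lnot 1 = 0
\lnot p \to p = 0 \to 1 = 1
(\lnot p \to p) \lor q = 1 \lor I = I
They differ because Kleene's strong three-valued logic K3 and K3ʷ treat I differently under the binary connectives.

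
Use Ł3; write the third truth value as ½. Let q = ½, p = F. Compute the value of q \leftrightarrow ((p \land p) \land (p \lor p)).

½

p \land p = F \land F = F
p \lor p = F \lor F = F
(p \land p) \land (p \lor p) = F \land F = F
q \leftrightarrow ((p \land p) \land (p \lor p)) = ½ \leftrightarrow F = ½  [1 − |½−0|]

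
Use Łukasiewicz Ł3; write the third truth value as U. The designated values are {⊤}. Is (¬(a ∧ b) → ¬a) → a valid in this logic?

Countermodel: a=U, b=⊤ gives U, which is not designated.

No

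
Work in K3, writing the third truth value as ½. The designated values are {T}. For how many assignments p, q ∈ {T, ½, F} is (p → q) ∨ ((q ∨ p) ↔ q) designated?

Of the 9 assignments, 5 give a value in {T}.

5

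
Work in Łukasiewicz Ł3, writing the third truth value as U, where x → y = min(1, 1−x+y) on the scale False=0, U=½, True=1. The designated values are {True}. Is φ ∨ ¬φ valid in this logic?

Countermodel: φ=U gives U, which is not designated.

No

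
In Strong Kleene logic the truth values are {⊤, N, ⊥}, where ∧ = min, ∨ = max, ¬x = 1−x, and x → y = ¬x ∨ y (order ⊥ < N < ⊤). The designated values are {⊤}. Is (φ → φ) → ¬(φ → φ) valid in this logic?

Countermodel: φ=⊤ gives ⊥, which is not designated.

No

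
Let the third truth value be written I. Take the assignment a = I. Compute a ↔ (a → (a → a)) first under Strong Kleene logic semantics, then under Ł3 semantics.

I; I

In Strong Kleene logic: a → a = I → I = I  [¬I ∨ I]
a → (a → a) = I → I = I
a ↔ (a → (a → a)) = I ↔ I = I
In Ł3: a → a = I → I = T
a → (a → a) = I → T = T
a ↔ (a → (a → a)) = I ↔ T = I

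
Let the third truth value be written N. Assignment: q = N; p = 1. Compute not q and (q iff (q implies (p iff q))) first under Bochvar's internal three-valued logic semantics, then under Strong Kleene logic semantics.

In Bochvar's internal three-valued logic: not q = not N = N
p iff q = 1 iff N = N
q implies (p iff q) = N implies N = N  [any arg is the third value ⇒ result is the third value]
q iff (q implies (p iff q)) = N iff N = N
not q and (q iff (q implies (p iff q))) = N and N = N
In Strong Kleene logic: not q = not N = N
p iff q = 1 iff N = N
q implies (p iff q) = N implies N = N
q iff (q implies (p iff q)) = N iff N = N
not q and (q iff (q implies (p iff q))) = N and N = N

N; N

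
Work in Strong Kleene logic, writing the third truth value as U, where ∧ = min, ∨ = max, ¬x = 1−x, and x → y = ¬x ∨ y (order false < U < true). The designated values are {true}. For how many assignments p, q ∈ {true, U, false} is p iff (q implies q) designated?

Designated under: (p=true, q=true); (p=true, q=false).

2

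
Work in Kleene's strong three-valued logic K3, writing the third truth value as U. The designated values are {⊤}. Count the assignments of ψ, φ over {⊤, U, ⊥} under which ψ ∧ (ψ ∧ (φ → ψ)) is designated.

Designated under: (ψ=⊤, φ=⊤); (ψ=⊤, φ=U); (ψ=⊤, φ=⊥).

3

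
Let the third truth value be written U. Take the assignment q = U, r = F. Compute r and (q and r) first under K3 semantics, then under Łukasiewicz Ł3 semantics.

In K3: q and r = U and F = F
r and (q and r) = F and F = F
In Łukasiewicz Ł3: q and r = U and F = F
r and (q and r) = F and F = F

F; F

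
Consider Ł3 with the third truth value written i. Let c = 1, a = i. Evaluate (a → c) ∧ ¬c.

a → c = i → 1 = 1  [min(1, 1−½+1)]
¬c = ¬1 = 0
(a → c) ∧ ¬c = 1 ∧ 0 = 0

0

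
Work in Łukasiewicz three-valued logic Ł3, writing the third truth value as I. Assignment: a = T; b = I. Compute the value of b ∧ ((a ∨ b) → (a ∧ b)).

a ∨ b = T ∨ I = T
a ∧ b = T ∧ I = I
(a ∨ b) → (a ∧ b) = T → I = I  [min(1, 1−1+½)]
b ∧ ((a ∨ b) → (a ∧ b)) = I ∧ I = I

I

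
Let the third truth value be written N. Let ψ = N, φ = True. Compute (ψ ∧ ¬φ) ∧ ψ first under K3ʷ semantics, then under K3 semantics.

In K3ʷ: ¬φ = ¬True = False
ψ ∧ ¬φ = N ∧ False = N
(ψ ∧ ¬φ) ∧ ψ = N ∧ N = N
In K3: ¬φ = ¬True = False
ψ ∧ ¬φ = N ∧ False = False
(ψ ∧ ¬φ) ∧ ψ = False ∧ N = False
They differ because K3ʷ and K3 treat N differently under the binary connectives.

N; False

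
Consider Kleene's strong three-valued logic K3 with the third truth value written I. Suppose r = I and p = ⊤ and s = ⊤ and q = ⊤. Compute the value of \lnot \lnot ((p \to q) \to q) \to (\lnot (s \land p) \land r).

p \to q = ⊤ \to ⊤ = ⊤
(p \to q) \to q = ⊤ \to ⊤ = ⊤
\lnot ((p \to q) \to q) = \lnot ⊤ = ⊥
\lnot \lnot ((p \to q) \to q) = \lnot ⊥ = ⊤
s \land p = ⊤ \land ⊤ = ⊤
\lnot (s \land p) = \lnot ⊤ = ⊥
\lnot (s \land p) \land r = ⊥ \land I = ⊥
\lnot \lnot ((p \to q) \to q) \to (\lnot (s \land p) \land r) = ⊤ \to ⊥ = ⊥

⊥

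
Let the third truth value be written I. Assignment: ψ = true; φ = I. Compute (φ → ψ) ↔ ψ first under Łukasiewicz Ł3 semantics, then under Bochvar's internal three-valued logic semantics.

true; I

In Łukasiewicz Ł3: φ → ψ = I → true = true
(φ → ψ) ↔ ψ = true ↔ true = true
In Bochvar's internal three-valued logic: φ → ψ = I → true = I  [any arg is the third value ⇒ result is the third value]
(φ → ψ) ↔ ψ = I ↔ true = I
They differ because Łukasiewicz Ł3 and Bochvar's internal three-valued logic treat I differently under the binary connectives.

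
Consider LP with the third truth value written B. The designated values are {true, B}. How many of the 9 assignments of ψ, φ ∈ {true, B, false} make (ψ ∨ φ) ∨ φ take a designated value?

8

Of the 9 assignments, 8 give a value in {true, B}.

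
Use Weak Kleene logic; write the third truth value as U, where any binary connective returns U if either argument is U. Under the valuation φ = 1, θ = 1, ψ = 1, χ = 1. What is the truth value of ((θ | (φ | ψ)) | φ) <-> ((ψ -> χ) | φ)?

φ | ψ = 1 | 1 = 1
θ | (φ | ψ) = 1 | 1 = 1
(θ | (φ | ψ)) | φ = 1 | 1 = 1
ψ -> χ = 1 -> 1 = 1
(ψ -> χ) | φ = 1 | 1 = 1
((θ | (φ | ψ)) | φ) <-> ((ψ -> χ) | φ) = 1 <-> 1 = 1

1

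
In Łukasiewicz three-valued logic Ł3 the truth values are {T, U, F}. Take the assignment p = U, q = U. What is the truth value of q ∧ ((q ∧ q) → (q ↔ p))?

U

q ∧ q = U ∧ U = U
q ↔ p = U ↔ U = T
(q ∧ q) → (q ↔ p) = U → T = T
q ∧ ((q ∧ q) → (q ↔ p)) = U ∧ T = U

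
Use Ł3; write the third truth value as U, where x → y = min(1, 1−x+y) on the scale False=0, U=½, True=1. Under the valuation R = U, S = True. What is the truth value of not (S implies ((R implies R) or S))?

R implies R = U implies U = True  [min(1, 1−½+½)]
(R implies R) or S = True or True = True
S implies ((R implies R) or S) = True implies True = True
not (S implies ((R implies R) or S)) = not True = False

False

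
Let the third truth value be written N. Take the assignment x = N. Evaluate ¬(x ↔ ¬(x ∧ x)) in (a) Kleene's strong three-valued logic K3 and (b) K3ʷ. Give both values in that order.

N; N

In Kleene's strong three-valued logic K3: x ∧ x = N ∧ N = N
¬(x ∧ x) = ¬N = N
x ↔ ¬(x ∧ x) = N ↔ N = N
¬(x ↔ ¬(x ∧ x)) = ¬N = N
In K3ʷ: x ∧ x = N ∧ N = N
¬(x ∧ x) = ¬N = N
x ↔ ¬(x ∧ x) = N ↔ N = N
¬(x ↔ ¬(x ∧ x)) = ¬N = N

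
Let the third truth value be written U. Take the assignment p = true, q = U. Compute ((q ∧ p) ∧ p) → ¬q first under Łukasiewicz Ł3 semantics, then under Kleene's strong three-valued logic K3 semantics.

true; U

In Łukasiewicz Ł3: q ∧ p = U ∧ true = U
(q ∧ p) ∧ p = U ∧ true = U
¬q = ¬U = U
((q ∧ p) ∧ p) → ¬q = U → U = true  [min(1, 1−½+½)]
In Kleene's strong three-valued logic K3: q ∧ p = U ∧ true = U
(q ∧ p) ∧ p = U ∧ true = U
¬q = ¬U = U
((q ∧ p) ∧ p) → ¬q = U → U = U  [¬U ∨ U]
They differ because Łukasiewicz Ł3 and Kleene's strong three-valued logic K3 treat U differently under implication.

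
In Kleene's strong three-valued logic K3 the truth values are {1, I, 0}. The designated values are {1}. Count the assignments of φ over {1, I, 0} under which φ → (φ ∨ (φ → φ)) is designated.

2

φ=1: 1 ✓
φ=I: I ·
φ=0: 1 ✓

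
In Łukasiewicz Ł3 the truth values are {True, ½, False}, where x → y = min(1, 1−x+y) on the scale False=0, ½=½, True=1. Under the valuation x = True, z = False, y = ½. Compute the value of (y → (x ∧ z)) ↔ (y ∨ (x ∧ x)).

½

x ∧ z = True ∧ False = False
y → (x ∧ z) = ½ → False = ½
x ∧ x = True ∧ True = True
y ∨ (x ∧ x) = ½ ∨ True = True
(y → (x ∧ z)) ↔ (y ∨ (x ∧ x)) = ½ ↔ True = ½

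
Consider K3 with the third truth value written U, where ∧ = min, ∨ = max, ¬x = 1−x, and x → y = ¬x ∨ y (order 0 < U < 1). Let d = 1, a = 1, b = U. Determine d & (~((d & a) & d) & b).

d & a = 1 & 1 = 1
(d & a) & d = 1 & 1 = 1
~((d & a) & d) = ~1 = 0
~((d & a) & d) & b = 0 & U = 0
d & (~((d & a) & d) & b) = 1 & 0 = 0

0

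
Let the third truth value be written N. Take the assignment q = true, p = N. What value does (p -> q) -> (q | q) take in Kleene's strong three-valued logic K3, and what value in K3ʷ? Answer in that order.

In Kleene's strong three-valued logic K3: p -> q = N -> true = true  [~N | true]
q | q = true | true = true
(p -> q) -> (q | q) = true -> true = true
In K3ʷ: p -> q = N -> true = N  [any arg is the third value ⇒ result is the third value]
q | q = true | true = true
(p -> q) -> (q | q) = N -> true = N
They differ because Kleene's strong three-valued logic K3 and K3ʷ treat N differently under the binary connectives.

true; N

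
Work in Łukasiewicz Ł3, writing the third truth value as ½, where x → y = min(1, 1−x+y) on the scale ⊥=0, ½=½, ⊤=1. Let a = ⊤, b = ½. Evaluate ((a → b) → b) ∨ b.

⊤

a → b = ⊤ → ½ = ½
(a → b) → b = ½ → ½ = ⊤
((a → b) → b) ∨ b = ⊤ ∨ ½ = ⊤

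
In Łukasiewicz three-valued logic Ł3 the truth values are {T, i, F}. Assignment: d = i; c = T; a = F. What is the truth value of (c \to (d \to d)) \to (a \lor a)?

d \to d = i \to i = T  [min(1, 1−½+½)]
c \to (d \to d) = T \to T = T
a \lor a = F \lor F = F
(c \to (d \to d)) \to (a \lor a) = T \to F = F

F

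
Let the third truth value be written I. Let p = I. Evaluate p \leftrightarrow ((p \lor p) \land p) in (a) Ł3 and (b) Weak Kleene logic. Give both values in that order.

1; I

In Ł3: p \lor p = I \lor I = I
(p \lor p) \land p = I \land I = I
p \leftrightarrow ((p \lor p) \land p) = I \leftrightarrow I = 1  [1 − |½−½|]
In Weak Kleene logic: p \lor p = I \lor I = I
(p \lor p) \land p = I \land I = I
p \leftrightarrow ((p \lor p) \land p) = I \leftrightarrow I = I
They differ because Ł3 and Weak Kleene logic treat I differently under the binary connectives.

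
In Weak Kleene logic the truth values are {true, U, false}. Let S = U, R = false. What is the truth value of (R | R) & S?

R | R = false | false = false
(R | R) & S = false & U = U

U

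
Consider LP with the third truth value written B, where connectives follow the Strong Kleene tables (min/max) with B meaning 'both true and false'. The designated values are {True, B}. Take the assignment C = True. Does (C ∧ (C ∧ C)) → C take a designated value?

Yes

C ∧ C = True ∧ True = True
C ∧ (C ∧ C) = True ∧ True = True
(C ∧ (C ∧ C)) → C = True → True = True
True ∈ {True, B}.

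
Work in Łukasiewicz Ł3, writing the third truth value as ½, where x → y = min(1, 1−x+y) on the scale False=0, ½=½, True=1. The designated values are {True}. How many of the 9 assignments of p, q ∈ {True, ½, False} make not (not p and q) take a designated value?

Of the 9 assignments, 5 give a value in {True}.

5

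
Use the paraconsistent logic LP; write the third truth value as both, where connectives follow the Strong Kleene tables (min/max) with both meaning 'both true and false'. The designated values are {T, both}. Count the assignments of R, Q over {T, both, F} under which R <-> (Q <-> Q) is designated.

Of the 9 assignments, 7 give a value in {T, both}.

7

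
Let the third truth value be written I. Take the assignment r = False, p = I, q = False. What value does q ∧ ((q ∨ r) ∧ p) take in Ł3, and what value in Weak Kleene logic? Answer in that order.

False; I

In Ł3: q ∨ r = False ∨ False = False
(q ∨ r) ∧ p = False ∧ I = False
q ∧ ((q ∨ r) ∧ p) = False ∧ False = False
In Weak Kleene logic: q ∨ r = False ∨ False = False
(q ∨ r) ∧ p = False ∧ I = I
q ∧ ((q ∨ r) ∧ p) = False ∧ I = I
They differ because Ł3 and Weak Kleene logic treat I differently under the binary connectives.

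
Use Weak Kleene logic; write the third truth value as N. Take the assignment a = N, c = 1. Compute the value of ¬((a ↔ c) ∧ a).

a ↔ c = N ↔ 1 = N
(a ↔ c) ∧ a = N ∧ N = N
¬((a ↔ c) ∧ a) = ¬N = N

N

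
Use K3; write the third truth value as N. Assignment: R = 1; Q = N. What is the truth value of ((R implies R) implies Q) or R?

R implies R = 1 implies 1 = 1
(R implies R) implies Q = 1 implies N = N  [not 1 or N]
((R implies R) implies Q) or R = N or 1 = 1

1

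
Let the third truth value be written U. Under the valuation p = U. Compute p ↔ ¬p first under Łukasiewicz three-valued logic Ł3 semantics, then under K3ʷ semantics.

True; U

In Łukasiewicz three-valued logic Ł3: ¬p = ¬U = U
p ↔ ¬p = U ↔ U = True  [1 − |½−½|]
In K3ʷ: ¬p = ¬U = U
p ↔ ¬p = U ↔ U = U
They differ because Łukasiewicz three-valued logic Ł3 and K3ʷ treat U differently under the binary connectives.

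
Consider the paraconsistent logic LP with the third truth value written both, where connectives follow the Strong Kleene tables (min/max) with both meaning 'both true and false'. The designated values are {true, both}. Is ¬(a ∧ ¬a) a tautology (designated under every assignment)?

Yes

Every assignment of a over {true, both, false} gives a value in {true, both}.
In particular, with a=both: ¬(a ∧ ¬a) = both.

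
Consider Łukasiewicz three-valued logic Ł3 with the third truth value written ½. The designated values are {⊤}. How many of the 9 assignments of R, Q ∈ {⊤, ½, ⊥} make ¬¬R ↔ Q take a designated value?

3

Designated under: (R=⊤, Q=⊤); (R=½, Q=½); (R=⊥, Q=⊥).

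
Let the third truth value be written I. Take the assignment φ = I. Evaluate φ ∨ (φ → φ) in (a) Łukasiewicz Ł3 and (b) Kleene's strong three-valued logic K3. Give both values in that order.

true; I

In Łukasiewicz Ł3: φ → φ = I → I = true  [min(1, 1−½+½)]
φ ∨ (φ → φ) = I ∨ true = true
In Kleene's strong three-valued logic K3: φ → φ = I → I = I
φ ∨ (φ → φ) = I ∨ I = I
They differ because Łukasiewicz Ł3 and Kleene's strong three-valued logic K3 treat I differently under implication.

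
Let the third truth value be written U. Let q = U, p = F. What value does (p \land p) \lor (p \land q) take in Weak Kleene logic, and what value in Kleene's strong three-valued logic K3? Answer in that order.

In Weak Kleene logic: p \land p = F \land F = F
p \land q = F \land U = U
(p \land p) \lor (p \land q) = F \lor U = U
In Kleene's strong three-valued logic K3: p \land p = F \land F = F
p \land q = F \land U = F
(p \land p) \lor (p \land q) = F \lor F = F
They differ because Weak Kleene logic and Kleene's strong three-valued logic K3 treat U differently under the binary connectives.

U; F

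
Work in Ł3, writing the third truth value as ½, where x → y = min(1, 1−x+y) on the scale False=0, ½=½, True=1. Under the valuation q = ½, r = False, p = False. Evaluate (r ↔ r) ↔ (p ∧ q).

r ↔ r = False ↔ False = True
p ∧ q = False ∧ ½ = False
(r ↔ r) ↔ (p ∧ q) = True ↔ False = False

False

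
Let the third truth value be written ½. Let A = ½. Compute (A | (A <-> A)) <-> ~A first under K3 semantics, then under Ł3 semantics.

½; ½

In K3: A <-> A = ½ <-> ½ = ½
A | (A <-> A) = ½ | ½ = ½
~A = ~½ = ½
(A | (A <-> A)) <-> ~A = ½ <-> ½ = ½
In Ł3: A <-> A = ½ <-> ½ = ⊤  [1 − |½−½|]
A | (A <-> A) = ½ | ⊤ = ⊤
~A = ~½ = ½
(A | (A <-> A)) <-> ~A = ⊤ <-> ½ = ½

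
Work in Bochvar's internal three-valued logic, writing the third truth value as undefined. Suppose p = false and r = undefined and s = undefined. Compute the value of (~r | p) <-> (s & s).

~r = ~undefined = undefined
~r | p = undefined | false = undefined
s & s = undefined & undefined = undefined
(~r | p) <-> (s & s) = undefined <-> undefined = undefined

undefined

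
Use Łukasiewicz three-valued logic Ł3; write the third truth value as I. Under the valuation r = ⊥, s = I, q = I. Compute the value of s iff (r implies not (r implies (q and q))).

I

q and q = I and I = I
r implies (q and q) = ⊥ implies I = ⊤  [min(1, 1−0+½)]
not (r implies (q and q)) = not ⊤ = ⊥
r implies not (r implies (q and q)) = ⊥ implies ⊥ = ⊤
s iff (r implies not (r implies (q and q))) = I iff ⊤ = I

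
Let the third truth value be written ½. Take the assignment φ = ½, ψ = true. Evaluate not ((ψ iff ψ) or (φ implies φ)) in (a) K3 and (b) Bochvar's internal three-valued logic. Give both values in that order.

In K3: ψ iff ψ = true iff true = true
φ implies φ = ½ implies ½ = ½  [not ½ or ½]
(ψ iff ψ) or (φ implies φ) = true or ½ = true
not ((ψ iff ψ) or (φ implies φ)) = not true = false
In Bochvar's internal three-valued logic: ψ iff ψ = true iff true = true
φ implies φ = ½ implies ½ = ½
(ψ iff ψ) or (φ implies φ) = true or ½ = ½
not ((ψ iff ψ) or (φ implies φ)) = not ½ = ½
They differ because K3 and Bochvar's internal three-valued logic treat ½ differently under the binary connectives.

false; ½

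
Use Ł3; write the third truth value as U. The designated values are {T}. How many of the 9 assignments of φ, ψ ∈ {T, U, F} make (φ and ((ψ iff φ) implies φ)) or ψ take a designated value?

Of the 9 assignments, 5 give a value in {T}.

5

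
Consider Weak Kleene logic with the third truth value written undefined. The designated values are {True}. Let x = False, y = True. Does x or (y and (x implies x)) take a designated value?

x implies x = False implies False = True
y and (x implies x) = True and True = True
x or (y and (x implies x)) = False or True = True
True ∈ {True}.

Yes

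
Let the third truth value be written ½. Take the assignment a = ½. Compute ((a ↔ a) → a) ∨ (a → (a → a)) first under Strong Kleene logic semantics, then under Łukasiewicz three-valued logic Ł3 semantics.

½; True

In Strong Kleene logic: a ↔ a = ½ ↔ ½ = ½
(a ↔ a) → a = ½ → ½ = ½
a → a = ½ → ½ = ½
a → (a → a) = ½ → ½ = ½
((a ↔ a) → a) ∨ (a → (a → a)) = ½ ∨ ½ = ½
In Łukasiewicz three-valued logic Ł3: a ↔ a = ½ ↔ ½ = True
(a ↔ a) → a = True → ½ = ½
a → a = ½ → ½ = True
a → (a → a) = ½ → True = True
((a ↔ a) → a) ∨ (a → (a → a)) = ½ ∨ True = True
They differ because Strong Kleene logic and Łukasiewicz three-valued logic Ł3 treat ½ differently under implication.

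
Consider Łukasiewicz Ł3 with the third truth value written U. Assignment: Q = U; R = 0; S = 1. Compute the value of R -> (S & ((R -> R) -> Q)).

R -> R = 0 -> 0 = 1
(R -> R) -> Q = 1 -> U = U  [min(1, 1−1+½)]
S & ((R -> R) -> Q) = 1 & U = U
R -> (S & ((R -> R) -> Q)) = 0 -> U = 1

1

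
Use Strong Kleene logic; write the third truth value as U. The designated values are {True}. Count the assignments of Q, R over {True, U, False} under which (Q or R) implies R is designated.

4

Designated under: (Q=True, R=True); (Q=U, R=True); (Q=False, R=True); (Q=False, R=False).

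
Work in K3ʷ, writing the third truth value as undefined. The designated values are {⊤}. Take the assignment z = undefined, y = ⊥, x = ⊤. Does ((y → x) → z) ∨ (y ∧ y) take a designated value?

y → x = ⊥ → ⊤ = ⊤
(y → x) → z = ⊤ → undefined = undefined  [any arg is the third value ⇒ result is the third value]
y ∧ y = ⊥ ∧ ⊥ = ⊥
((y → x) → z) ∨ (y ∧ y) = undefined ∨ ⊥ = undefined
undefined ∉ {⊤}.

No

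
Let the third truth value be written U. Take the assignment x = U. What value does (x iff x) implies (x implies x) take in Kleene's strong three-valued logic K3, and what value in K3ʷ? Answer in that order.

In Kleene's strong three-valued logic K3: x iff x = U iff U = U
x implies x = U implies U = U  [not U or U]
(x iff x) implies (x implies x) = U implies U = U
In K3ʷ: x iff x = U iff U = U
x implies x = U implies U = U  [any arg is the third value ⇒ result is the third value]
(x iff x) implies (x implies x) = U implies U = U

U; U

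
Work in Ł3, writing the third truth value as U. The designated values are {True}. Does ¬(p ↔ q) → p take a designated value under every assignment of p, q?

Countermodel: p=False, q=True gives False, which is not designated.

No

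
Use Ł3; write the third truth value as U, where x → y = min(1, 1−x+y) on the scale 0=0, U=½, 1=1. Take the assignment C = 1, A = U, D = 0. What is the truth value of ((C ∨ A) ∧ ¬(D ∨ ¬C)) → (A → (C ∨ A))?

C ∨ A = 1 ∨ U = 1
¬C = ¬1 = 0
D ∨ ¬C = 0 ∨ 0 = 0
¬(D ∨ ¬C) = ¬0 = 1
(C ∨ A) ∧ ¬(D ∨ ¬C) = 1 ∧ 1 = 1
C ∨ A = 1 ∨ U = 1
A → (C ∨ A) = U → 1 = 1
((C ∨ A) ∧ ¬(D ∨ ¬C)) → (A → (C ∨ A)) = 1 → 1 = 1

1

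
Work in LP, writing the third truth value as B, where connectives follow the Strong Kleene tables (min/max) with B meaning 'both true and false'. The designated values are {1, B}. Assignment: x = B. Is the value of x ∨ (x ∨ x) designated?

x ∨ x = B ∨ B = B
x ∨ (x ∨ x) = B ∨ B = B
B ∈ {1, B}.

Yes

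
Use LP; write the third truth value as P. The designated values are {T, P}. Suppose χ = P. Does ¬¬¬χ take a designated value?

Yes

¬χ = ¬P = P
¬¬χ = ¬P = P
¬¬¬χ = ¬P = P
P ∈ {T, P}.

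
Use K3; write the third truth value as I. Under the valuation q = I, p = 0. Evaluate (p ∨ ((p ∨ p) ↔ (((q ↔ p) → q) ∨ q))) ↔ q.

p ∨ p = 0 ∨ 0 = 0
q ↔ p = I ↔ 0 = I
(q ↔ p) → q = I → I = I  [¬I ∨ I]
((q ↔ p) → q) ∨ q = I ∨ I = I
(p ∨ p) ↔ (((q ↔ p) → q) ∨ q) = 0 ↔ I = I
p ∨ ((p ∨ p) ↔ (((q ↔ p) → q) ∨ q)) = 0 ∨ I = I
(p ∨ ((p ∨ p) ↔ (((q ↔ p) → q) ∨ q))) ↔ q = I ↔ I = I

I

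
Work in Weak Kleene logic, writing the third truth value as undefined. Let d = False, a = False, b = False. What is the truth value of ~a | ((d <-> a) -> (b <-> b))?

True

~a = ~False = True
d <-> a = False <-> False = True
b <-> b = False <-> False = True
(d <-> a) -> (b <-> b) = True -> True = True
~a | ((d <-> a) -> (b <-> b)) = True | True = True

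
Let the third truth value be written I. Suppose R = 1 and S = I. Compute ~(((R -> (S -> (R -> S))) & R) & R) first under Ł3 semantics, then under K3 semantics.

In Ł3: R -> S = 1 -> I = I
S -> (R -> S) = I -> I = 1
R -> (S -> (R -> S)) = 1 -> 1 = 1
(R -> (S -> (R -> S))) & R = 1 & 1 = 1
((R -> (S -> (R -> S))) & R) & R = 1 & 1 = 1
~(((R -> (S -> (R -> S))) & R) & R) = ~1 = 0
In K3: R -> S = 1 -> I = I  [~1 | I]
S -> (R -> S) = I -> I = I
R -> (S -> (R -> S)) = 1 -> I = I
(R -> (S -> (R -> S))) & R = I & 1 = I
((R -> (S -> (R -> S))) & R) & R = I & 1 = I
~(((R -> (S -> (R -> S))) & R) & R) = ~I = I
They differ because Ł3 and K3 treat I differently under implication.

0; I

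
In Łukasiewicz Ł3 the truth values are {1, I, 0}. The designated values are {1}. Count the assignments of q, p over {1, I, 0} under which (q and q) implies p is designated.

6

Of the 9 assignments, 6 give a value in {1}.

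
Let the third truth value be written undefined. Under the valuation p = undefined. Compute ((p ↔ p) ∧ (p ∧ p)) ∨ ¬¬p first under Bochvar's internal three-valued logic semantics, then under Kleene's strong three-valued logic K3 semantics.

undefined; undefined

In Bochvar's internal three-valued logic: p ↔ p = undefined ↔ undefined = undefined
p ∧ p = undefined ∧ undefined = undefined
(p ↔ p) ∧ (p ∧ p) = undefined ∧ undefined = undefined
¬p = ¬undefined = undefined
¬¬p = ¬undefined = undefined
((p ↔ p) ∧ (p ∧ p)) ∨ ¬¬p = undefined ∨ undefined = undefined
In Kleene's strong three-valued logic K3: p ↔ p = undefined ↔ undefined = undefined
p ∧ p = undefined ∧ undefined = undefined
(p ↔ p) ∧ (p ∧ p) = undefined ∧ undefined = undefined
¬p = ¬undefined = undefined
¬¬p = ¬undefined = undefined
((p ↔ p) ∧ (p ∧ p)) ∨ ¬¬p = undefined ∨ undefined = undefined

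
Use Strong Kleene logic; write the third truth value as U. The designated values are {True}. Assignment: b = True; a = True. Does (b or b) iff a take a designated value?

Yes

b or b = True or True = True
(b or b) iff a = True iff True = True
True ∈ {True}.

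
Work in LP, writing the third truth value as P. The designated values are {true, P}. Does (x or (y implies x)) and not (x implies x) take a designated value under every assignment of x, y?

Countermodel: x=true, y=true gives false, which is not designated.

No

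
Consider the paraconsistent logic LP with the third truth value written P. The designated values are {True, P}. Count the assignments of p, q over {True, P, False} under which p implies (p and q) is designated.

8

Of the 9 assignments, 8 give a value in {True, P}.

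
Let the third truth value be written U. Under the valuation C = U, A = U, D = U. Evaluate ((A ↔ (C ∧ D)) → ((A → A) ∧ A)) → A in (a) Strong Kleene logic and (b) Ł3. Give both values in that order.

In Strong Kleene logic: C ∧ D = U ∧ U = U
A ↔ (C ∧ D) = U ↔ U = U
A → A = U → U = U  [¬U ∨ U]
(A → A) ∧ A = U ∧ U = U
(A ↔ (C ∧ D)) → ((A → A) ∧ A) = U → U = U
((A ↔ (C ∧ D)) → ((A → A) ∧ A)) → A = U → U = U
In Ł3: C ∧ D = U ∧ U = U
A ↔ (C ∧ D) = U ↔ U = 1  [1 − |½−½|]
A → A = U → U = 1
(A → A) ∧ A = 1 ∧ U = U
(A ↔ (C ∧ D)) → ((A → A) ∧ A) = 1 → U = U
((A ↔ (C ∧ D)) → ((A → A) ∧ A)) → A = U → U = 1
They differ because Strong Kleene logic and Ł3 treat U differently under implication.

U; 1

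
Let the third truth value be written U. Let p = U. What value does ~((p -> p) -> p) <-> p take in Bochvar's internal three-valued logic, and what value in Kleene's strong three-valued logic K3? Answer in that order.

In Bochvar's internal three-valued logic: p -> p = U -> U = U  [any arg is the third value ⇒ result is the third value]
(p -> p) -> p = U -> U = U
~((p -> p) -> p) = ~U = U
~((p -> p) -> p) <-> p = U <-> U = U
In Kleene's strong three-valued logic K3: p -> p = U -> U = U  [~U | U]
(p -> p) -> p = U -> U = U
~((p -> p) -> p) = ~U = U
~((p -> p) -> p) <-> p = U <-> U = U

U; U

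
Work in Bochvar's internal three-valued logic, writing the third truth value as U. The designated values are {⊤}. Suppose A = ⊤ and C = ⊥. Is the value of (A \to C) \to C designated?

A \to C = ⊤ \to ⊥ = ⊥
(A \to C) \to C = ⊥ \to ⊥ = ⊤
⊤ ∈ {⊤}.

Yes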